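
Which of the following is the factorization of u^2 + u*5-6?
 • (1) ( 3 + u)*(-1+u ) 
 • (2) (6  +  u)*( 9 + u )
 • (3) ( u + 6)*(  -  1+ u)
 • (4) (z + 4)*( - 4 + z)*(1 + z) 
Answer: 3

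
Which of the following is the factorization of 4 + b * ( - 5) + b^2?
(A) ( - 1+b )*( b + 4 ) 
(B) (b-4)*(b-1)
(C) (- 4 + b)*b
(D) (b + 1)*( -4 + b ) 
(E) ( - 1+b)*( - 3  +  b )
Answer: B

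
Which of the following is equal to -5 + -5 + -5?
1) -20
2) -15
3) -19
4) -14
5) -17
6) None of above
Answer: 2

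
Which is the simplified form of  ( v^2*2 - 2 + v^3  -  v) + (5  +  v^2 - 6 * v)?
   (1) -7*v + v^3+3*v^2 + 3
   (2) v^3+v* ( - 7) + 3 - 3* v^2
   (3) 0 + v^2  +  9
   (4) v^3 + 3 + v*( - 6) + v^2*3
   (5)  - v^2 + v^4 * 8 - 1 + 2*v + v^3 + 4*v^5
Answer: 1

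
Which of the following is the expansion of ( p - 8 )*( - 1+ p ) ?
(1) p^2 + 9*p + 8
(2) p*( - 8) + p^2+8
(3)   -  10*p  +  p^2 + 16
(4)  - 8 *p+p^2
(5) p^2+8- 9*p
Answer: 5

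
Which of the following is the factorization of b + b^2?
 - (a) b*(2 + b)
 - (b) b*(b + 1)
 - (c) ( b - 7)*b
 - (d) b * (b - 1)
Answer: b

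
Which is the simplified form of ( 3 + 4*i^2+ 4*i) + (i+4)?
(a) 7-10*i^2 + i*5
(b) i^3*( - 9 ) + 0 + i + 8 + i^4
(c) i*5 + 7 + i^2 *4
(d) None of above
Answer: c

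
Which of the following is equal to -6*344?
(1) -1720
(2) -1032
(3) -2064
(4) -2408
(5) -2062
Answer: 3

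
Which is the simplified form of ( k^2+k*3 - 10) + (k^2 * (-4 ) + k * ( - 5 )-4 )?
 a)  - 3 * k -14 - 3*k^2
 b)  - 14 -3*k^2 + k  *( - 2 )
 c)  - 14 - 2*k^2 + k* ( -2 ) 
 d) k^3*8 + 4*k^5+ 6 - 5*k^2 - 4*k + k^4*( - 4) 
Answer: b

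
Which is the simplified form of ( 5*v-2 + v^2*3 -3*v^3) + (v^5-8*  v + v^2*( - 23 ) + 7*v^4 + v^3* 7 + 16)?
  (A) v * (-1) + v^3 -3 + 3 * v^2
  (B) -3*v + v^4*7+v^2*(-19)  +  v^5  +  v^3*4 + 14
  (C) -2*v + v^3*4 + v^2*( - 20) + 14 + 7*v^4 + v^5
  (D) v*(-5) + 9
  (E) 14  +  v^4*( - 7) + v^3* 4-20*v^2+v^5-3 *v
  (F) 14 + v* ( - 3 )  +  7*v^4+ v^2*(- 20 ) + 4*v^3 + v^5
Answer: F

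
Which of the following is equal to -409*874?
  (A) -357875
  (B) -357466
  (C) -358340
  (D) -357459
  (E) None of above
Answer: B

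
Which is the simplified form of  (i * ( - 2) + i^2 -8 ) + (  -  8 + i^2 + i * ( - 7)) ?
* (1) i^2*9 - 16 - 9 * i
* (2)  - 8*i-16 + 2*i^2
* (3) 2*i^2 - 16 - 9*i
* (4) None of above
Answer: 3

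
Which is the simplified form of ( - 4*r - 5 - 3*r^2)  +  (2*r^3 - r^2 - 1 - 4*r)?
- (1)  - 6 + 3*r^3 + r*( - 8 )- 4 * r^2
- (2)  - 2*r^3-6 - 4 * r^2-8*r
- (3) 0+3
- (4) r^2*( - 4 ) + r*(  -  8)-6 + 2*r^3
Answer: 4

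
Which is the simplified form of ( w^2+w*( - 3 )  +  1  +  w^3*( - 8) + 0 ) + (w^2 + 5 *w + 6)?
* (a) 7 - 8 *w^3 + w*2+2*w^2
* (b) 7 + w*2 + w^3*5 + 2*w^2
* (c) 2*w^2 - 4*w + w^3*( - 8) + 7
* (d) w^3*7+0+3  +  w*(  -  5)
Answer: a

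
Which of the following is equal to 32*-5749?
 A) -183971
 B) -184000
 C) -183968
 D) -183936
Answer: C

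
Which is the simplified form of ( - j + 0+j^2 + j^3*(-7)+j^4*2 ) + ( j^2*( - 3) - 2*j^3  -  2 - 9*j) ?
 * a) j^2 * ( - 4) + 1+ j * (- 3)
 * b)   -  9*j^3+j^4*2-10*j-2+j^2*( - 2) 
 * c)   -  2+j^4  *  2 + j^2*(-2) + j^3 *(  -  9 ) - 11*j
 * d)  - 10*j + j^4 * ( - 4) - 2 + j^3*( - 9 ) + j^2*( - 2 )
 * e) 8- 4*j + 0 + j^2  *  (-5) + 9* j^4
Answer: b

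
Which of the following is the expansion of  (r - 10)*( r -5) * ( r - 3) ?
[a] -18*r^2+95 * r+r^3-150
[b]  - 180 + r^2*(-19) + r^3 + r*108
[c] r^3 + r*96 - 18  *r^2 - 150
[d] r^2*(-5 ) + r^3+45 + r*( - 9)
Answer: a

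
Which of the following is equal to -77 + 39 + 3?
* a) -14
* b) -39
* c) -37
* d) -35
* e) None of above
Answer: d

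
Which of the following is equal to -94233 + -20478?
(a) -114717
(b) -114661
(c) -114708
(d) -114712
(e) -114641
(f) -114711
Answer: f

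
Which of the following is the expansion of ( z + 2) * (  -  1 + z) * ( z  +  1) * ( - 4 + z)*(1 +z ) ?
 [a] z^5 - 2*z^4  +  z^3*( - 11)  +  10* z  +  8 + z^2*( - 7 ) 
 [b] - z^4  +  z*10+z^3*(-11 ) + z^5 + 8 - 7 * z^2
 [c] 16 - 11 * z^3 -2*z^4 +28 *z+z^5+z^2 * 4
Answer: b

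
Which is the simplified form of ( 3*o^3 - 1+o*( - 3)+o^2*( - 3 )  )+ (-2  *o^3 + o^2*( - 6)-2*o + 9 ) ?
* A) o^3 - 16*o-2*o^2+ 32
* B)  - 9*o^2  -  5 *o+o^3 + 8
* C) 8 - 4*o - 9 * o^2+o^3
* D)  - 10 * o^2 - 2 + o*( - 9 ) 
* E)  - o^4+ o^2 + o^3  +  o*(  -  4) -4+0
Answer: B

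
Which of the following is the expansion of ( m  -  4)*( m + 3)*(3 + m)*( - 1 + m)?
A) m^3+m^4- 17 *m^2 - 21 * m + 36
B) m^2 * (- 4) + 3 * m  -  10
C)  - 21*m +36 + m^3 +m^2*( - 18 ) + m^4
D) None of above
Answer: A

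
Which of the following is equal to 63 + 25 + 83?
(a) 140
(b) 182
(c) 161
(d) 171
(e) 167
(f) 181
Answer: d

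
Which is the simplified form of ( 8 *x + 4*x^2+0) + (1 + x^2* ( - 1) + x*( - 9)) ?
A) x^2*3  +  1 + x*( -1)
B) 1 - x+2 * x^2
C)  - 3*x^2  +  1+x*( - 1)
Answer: A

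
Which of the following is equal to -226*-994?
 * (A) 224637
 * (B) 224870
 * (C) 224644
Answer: C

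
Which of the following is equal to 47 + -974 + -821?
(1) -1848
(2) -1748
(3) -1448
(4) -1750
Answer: 2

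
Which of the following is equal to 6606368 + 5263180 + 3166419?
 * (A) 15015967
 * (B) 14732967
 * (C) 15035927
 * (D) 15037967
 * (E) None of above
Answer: E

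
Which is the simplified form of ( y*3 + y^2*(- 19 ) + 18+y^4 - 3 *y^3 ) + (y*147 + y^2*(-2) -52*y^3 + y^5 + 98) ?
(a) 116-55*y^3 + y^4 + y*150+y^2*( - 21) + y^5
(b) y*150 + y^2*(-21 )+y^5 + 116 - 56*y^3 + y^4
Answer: a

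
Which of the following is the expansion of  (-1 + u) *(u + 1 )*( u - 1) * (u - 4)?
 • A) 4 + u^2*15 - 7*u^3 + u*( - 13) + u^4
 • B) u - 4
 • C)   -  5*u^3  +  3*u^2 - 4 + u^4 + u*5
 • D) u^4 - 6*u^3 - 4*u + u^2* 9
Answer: C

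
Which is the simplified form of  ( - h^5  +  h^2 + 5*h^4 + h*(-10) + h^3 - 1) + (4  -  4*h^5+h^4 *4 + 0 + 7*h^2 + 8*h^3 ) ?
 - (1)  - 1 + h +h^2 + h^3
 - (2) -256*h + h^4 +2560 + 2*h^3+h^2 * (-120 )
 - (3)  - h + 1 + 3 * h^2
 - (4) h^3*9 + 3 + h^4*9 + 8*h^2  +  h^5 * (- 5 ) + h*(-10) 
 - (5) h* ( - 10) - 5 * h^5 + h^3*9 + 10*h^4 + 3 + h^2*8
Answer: 4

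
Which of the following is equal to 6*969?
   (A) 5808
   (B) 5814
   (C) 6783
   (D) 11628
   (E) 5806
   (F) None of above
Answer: B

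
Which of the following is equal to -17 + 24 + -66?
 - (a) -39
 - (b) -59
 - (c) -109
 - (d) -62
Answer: b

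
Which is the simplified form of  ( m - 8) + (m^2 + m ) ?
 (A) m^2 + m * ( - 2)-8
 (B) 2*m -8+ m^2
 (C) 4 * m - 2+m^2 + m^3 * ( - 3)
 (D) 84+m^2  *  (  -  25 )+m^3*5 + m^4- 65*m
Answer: B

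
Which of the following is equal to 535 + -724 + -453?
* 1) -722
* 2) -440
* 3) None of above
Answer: 3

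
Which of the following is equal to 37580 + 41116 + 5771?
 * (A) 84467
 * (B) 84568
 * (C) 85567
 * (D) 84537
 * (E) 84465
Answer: A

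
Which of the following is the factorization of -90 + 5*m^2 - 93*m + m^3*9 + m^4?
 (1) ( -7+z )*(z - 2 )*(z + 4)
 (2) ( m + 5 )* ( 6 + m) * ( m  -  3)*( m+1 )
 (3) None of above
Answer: 2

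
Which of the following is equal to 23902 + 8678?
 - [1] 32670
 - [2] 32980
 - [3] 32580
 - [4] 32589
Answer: 3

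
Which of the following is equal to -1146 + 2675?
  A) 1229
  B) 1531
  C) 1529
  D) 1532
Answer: C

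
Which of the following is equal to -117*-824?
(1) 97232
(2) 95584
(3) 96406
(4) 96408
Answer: 4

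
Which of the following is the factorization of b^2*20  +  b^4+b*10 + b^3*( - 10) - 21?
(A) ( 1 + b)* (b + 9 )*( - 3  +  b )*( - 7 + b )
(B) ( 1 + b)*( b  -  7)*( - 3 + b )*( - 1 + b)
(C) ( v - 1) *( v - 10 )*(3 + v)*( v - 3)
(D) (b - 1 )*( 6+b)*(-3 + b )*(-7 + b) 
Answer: B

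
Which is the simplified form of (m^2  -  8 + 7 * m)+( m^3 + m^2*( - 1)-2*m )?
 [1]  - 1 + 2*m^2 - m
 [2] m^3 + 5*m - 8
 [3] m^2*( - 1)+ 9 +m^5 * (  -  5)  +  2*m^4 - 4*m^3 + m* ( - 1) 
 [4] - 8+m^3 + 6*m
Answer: 2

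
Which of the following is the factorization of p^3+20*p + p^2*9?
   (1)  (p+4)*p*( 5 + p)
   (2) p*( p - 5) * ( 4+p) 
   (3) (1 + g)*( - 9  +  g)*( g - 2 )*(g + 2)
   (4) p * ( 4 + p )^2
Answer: 1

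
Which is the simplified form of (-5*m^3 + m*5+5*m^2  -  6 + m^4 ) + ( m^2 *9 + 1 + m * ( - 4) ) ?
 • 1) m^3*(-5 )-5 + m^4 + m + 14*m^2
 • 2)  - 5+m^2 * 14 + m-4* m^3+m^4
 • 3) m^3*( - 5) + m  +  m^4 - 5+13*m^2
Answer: 1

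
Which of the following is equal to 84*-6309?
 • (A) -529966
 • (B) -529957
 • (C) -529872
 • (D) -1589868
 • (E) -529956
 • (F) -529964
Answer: E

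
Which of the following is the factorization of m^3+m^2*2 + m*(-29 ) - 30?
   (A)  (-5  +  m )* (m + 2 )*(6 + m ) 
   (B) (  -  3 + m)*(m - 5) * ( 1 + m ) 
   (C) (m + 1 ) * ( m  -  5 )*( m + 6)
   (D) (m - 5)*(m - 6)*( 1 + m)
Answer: C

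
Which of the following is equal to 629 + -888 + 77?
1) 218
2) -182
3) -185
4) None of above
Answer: 2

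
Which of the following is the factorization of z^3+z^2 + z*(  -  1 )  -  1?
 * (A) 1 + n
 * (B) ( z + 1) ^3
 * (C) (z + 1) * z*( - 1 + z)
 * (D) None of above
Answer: D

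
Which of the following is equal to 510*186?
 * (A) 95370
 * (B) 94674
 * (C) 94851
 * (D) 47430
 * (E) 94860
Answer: E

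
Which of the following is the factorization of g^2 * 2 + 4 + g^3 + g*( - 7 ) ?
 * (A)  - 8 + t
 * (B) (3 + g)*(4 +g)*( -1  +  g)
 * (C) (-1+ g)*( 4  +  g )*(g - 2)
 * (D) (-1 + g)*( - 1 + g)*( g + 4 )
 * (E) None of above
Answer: D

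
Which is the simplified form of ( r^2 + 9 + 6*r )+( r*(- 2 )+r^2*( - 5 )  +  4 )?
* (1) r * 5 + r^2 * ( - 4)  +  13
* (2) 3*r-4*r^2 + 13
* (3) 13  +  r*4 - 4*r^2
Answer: 3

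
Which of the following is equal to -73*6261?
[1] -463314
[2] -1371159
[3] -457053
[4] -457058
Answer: 3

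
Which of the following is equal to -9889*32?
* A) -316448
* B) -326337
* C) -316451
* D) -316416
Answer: A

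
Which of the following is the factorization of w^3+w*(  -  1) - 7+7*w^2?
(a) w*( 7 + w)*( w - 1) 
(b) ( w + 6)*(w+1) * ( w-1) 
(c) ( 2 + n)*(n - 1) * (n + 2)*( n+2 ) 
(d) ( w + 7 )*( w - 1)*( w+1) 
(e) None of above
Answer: d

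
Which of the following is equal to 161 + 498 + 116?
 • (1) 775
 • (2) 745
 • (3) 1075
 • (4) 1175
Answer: 1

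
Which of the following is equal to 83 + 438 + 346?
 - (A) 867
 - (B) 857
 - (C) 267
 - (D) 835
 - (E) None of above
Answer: A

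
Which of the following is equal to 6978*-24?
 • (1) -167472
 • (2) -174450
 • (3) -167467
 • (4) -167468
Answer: 1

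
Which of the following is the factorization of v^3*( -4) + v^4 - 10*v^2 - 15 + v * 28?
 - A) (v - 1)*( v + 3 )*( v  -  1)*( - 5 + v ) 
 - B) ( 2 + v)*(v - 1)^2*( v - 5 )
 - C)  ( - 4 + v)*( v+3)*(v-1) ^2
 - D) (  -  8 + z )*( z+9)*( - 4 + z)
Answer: A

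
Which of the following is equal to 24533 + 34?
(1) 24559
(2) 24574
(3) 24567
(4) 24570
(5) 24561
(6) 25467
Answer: 3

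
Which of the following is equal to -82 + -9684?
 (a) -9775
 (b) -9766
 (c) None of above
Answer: b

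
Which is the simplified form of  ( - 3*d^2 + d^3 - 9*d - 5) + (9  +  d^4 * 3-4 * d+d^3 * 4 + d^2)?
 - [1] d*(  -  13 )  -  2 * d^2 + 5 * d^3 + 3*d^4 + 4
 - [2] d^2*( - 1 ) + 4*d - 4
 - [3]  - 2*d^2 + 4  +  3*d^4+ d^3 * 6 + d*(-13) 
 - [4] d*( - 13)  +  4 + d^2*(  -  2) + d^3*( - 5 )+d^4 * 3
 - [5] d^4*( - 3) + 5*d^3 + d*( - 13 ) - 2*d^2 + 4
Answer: 1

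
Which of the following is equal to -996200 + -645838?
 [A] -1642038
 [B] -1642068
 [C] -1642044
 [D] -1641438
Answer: A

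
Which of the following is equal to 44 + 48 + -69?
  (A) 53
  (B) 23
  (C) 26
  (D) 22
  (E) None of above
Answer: B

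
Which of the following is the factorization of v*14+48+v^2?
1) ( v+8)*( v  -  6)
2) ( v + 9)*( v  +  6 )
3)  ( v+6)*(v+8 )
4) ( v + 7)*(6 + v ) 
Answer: 3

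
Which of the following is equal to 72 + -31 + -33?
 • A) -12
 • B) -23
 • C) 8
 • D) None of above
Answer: C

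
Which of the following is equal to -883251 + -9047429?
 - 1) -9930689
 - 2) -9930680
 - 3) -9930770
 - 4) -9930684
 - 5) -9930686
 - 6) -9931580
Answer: 2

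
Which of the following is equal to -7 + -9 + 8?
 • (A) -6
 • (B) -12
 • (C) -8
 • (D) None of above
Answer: C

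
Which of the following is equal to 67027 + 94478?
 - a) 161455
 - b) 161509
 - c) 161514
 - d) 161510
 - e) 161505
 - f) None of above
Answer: e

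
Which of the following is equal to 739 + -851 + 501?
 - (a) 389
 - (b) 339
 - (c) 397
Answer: a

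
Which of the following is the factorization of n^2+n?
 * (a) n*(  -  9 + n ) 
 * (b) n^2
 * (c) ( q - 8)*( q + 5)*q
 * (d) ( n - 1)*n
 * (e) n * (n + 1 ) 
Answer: e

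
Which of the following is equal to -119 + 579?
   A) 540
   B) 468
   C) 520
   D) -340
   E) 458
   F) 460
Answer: F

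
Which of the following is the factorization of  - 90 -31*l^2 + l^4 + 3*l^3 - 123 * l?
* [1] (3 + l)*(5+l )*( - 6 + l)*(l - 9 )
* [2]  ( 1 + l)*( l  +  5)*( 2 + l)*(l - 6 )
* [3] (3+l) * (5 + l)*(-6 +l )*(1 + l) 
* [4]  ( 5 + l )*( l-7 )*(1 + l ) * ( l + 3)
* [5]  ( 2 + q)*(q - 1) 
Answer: 3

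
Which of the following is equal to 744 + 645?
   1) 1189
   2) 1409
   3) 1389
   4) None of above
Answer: 3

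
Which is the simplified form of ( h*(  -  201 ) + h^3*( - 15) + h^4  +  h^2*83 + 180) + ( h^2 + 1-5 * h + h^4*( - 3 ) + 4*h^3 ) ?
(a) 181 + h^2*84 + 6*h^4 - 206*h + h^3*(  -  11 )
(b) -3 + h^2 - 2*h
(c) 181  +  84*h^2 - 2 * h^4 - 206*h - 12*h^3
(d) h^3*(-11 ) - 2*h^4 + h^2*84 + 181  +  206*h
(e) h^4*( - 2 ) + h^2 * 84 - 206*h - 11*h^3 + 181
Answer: e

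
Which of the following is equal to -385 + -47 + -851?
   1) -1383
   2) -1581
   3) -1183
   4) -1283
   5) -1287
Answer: 4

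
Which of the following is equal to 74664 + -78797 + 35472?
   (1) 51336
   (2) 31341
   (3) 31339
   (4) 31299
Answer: 3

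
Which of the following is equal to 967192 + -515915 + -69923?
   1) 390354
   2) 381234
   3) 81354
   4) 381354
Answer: 4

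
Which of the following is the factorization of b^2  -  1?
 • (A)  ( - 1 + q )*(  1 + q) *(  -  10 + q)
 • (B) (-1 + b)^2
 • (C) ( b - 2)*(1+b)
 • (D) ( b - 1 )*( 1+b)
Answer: D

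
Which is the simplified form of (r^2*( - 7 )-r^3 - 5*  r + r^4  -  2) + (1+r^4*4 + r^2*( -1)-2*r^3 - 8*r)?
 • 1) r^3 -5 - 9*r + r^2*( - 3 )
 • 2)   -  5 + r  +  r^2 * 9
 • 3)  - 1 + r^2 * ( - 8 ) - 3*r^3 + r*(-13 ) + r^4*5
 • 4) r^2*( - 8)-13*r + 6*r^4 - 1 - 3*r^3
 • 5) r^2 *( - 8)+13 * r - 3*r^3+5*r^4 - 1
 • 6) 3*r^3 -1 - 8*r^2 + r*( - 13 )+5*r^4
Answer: 3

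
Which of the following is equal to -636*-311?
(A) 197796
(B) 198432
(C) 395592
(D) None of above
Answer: A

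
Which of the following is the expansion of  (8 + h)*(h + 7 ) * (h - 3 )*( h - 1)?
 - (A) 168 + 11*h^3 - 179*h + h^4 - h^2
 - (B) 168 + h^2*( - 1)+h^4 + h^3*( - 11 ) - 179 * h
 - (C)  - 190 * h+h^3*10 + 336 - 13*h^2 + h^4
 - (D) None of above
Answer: A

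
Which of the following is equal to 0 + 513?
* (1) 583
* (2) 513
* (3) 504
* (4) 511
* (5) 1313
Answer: 2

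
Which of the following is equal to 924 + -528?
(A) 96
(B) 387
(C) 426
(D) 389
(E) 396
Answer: E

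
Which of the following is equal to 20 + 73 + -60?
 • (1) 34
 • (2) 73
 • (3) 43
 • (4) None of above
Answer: 4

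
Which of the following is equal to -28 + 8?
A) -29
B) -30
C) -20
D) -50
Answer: C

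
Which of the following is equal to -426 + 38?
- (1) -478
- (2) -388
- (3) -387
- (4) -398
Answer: 2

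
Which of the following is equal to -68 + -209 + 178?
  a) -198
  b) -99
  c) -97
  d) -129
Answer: b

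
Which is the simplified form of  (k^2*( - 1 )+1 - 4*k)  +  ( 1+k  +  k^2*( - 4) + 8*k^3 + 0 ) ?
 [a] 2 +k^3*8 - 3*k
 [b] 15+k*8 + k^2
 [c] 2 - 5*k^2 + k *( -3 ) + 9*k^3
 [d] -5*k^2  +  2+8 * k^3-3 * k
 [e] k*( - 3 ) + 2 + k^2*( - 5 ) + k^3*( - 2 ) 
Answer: d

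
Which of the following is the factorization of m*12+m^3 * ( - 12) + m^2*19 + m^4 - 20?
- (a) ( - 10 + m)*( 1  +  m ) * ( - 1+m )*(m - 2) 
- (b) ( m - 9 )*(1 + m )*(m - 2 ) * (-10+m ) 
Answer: a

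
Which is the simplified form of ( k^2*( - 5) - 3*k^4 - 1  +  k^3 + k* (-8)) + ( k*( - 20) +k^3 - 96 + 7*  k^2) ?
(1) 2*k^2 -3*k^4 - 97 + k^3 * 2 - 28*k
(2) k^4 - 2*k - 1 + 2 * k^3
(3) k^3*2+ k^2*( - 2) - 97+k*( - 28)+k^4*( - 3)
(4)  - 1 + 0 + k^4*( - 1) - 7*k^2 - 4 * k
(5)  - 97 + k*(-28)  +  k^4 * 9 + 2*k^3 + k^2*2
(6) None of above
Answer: 1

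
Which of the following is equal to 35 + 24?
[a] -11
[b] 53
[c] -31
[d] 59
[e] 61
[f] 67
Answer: d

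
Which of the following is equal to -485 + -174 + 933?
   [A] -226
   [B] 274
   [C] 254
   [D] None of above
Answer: B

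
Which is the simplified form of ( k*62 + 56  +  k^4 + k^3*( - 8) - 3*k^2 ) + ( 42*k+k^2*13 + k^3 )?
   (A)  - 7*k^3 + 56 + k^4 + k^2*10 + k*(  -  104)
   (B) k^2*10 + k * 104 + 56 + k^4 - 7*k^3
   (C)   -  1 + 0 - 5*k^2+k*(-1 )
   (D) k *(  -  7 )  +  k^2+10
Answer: B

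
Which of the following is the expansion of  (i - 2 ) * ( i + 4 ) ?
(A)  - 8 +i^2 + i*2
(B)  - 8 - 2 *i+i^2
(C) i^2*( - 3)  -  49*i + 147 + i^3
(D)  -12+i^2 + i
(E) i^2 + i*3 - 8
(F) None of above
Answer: A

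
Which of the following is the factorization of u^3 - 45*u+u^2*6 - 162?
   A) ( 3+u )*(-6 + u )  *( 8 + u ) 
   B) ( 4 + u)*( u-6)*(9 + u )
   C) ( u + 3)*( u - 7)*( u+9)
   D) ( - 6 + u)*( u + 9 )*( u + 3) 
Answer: D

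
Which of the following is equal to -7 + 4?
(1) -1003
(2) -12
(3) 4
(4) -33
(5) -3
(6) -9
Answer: 5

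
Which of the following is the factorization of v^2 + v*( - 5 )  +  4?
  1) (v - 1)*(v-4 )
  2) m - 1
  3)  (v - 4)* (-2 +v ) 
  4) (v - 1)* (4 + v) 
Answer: 1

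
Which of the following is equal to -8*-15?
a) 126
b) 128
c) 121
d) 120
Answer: d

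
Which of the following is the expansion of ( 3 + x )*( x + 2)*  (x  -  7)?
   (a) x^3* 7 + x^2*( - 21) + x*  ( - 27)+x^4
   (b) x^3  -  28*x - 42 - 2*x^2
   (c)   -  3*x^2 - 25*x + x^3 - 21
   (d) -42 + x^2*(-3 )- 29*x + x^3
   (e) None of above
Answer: e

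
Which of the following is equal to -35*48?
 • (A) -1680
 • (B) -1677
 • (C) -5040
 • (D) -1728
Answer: A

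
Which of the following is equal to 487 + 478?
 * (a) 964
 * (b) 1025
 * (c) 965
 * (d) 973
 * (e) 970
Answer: c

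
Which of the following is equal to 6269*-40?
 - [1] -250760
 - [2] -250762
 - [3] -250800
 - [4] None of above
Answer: 1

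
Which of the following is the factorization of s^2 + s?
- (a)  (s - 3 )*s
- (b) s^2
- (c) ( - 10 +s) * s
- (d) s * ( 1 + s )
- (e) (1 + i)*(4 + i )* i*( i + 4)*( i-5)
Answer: d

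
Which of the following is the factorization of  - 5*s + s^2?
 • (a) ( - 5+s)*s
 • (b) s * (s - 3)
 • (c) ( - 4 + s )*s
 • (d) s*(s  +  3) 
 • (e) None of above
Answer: a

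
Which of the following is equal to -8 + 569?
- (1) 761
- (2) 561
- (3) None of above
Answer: 2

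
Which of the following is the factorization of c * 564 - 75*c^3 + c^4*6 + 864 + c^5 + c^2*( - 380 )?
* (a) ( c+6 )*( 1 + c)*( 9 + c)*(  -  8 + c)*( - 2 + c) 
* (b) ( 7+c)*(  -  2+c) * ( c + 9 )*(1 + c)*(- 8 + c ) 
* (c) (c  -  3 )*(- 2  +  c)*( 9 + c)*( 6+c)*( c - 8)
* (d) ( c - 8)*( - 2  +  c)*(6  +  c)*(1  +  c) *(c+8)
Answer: a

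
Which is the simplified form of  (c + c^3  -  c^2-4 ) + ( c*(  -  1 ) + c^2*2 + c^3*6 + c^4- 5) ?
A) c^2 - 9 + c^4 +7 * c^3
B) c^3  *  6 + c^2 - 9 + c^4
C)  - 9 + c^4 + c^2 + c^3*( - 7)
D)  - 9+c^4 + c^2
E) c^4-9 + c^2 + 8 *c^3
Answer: A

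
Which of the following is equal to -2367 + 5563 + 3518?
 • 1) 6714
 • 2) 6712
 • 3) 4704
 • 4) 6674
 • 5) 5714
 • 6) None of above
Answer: 1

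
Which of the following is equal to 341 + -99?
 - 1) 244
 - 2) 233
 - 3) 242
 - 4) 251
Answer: 3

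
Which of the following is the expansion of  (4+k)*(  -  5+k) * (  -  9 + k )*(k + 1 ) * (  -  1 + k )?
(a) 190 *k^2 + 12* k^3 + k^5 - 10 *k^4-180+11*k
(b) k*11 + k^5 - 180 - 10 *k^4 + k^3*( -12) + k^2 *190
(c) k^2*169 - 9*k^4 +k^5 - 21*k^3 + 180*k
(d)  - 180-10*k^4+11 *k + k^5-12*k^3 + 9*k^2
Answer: b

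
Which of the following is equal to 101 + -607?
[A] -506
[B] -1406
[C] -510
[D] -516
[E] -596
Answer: A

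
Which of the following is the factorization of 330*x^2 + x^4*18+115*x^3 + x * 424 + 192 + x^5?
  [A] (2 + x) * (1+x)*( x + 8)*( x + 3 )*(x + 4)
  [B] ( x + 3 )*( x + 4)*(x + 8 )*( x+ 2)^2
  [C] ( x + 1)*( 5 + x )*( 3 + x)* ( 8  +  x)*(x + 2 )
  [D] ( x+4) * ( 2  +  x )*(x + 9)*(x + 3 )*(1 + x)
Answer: A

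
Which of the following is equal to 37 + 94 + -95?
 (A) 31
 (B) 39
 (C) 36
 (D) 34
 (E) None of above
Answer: C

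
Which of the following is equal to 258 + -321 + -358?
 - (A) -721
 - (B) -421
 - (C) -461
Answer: B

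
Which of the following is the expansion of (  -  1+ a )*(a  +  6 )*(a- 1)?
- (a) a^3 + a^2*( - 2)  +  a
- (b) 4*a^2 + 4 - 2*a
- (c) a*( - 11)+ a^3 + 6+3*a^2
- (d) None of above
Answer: d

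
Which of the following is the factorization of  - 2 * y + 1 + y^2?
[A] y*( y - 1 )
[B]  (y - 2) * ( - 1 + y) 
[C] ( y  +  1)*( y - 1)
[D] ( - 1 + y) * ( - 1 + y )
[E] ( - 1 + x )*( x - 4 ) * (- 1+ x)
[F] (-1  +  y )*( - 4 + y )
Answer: D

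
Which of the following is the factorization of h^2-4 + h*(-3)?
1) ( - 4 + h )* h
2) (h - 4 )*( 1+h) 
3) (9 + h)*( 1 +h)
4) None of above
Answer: 2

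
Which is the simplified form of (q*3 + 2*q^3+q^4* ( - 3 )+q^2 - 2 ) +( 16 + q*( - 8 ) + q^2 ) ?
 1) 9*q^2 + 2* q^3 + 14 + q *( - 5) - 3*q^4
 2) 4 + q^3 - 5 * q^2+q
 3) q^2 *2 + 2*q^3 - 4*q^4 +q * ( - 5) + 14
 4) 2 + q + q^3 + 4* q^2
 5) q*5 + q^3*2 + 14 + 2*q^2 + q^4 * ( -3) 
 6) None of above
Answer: 6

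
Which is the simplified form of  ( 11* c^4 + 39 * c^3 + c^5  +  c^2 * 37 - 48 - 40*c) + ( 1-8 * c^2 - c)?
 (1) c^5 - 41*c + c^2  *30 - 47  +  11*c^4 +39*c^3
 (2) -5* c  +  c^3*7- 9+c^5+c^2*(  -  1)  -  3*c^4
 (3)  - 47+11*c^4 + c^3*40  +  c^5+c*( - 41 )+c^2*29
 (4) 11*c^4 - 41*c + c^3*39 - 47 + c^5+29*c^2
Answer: 4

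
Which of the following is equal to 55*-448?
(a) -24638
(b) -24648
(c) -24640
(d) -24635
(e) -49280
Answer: c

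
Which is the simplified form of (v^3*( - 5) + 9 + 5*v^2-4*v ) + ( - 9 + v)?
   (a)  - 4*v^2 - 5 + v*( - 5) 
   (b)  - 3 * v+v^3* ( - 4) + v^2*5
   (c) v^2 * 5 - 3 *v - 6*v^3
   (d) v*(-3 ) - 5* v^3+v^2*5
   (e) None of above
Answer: d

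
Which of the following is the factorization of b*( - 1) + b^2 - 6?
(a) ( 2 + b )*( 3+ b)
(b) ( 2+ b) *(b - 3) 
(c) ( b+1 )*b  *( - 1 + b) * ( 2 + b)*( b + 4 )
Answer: b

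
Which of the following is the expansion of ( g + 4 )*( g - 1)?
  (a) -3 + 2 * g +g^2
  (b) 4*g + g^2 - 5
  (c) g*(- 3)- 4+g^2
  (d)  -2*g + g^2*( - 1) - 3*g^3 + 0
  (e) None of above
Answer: e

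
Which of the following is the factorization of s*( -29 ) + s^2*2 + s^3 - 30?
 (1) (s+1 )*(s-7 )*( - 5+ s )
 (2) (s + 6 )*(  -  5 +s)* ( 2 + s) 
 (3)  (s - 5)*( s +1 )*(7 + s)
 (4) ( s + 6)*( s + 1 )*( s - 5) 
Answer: 4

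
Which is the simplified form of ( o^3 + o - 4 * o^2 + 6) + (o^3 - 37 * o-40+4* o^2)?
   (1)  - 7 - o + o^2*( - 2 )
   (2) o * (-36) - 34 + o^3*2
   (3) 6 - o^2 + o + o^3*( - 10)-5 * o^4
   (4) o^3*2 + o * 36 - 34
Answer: 2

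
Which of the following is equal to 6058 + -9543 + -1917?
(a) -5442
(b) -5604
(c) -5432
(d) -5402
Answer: d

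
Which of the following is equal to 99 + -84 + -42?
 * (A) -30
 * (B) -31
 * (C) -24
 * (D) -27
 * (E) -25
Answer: D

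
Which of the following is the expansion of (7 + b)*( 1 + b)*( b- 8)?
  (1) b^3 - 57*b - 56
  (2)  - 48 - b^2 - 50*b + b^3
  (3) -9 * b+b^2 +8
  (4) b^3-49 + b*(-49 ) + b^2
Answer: 1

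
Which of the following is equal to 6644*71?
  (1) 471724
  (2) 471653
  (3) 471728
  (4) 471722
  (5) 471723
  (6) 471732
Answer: 1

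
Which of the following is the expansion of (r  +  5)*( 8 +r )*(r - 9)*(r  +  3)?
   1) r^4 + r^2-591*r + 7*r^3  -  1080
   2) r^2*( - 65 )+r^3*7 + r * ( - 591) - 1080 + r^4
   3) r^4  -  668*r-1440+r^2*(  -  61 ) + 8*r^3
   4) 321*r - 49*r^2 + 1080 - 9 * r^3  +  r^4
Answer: 2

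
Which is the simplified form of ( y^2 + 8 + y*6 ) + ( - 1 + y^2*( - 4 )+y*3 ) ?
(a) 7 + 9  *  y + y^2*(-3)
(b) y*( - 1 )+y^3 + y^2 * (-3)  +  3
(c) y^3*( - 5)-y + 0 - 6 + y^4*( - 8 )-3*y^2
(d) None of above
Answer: a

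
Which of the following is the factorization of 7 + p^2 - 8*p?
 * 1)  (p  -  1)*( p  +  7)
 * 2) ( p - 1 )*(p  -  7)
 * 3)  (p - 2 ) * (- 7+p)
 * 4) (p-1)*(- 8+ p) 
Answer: 2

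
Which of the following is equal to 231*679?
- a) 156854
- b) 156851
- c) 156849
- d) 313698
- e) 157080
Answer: c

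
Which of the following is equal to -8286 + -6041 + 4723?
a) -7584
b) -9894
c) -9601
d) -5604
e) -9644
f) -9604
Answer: f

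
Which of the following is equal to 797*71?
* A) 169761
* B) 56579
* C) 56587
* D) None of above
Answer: C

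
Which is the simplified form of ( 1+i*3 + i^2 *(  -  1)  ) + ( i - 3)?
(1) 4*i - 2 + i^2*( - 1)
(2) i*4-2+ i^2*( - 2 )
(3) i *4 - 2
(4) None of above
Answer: 1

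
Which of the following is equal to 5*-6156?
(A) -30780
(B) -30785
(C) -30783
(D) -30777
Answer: A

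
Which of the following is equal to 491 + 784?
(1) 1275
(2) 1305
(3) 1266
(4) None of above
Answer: 1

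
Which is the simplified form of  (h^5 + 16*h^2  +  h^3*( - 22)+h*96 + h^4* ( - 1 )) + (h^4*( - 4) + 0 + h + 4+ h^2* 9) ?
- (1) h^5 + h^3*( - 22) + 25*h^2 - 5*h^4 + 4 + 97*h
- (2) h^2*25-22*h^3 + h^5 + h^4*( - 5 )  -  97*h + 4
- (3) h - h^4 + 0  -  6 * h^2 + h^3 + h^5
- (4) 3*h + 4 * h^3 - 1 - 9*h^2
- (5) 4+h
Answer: 1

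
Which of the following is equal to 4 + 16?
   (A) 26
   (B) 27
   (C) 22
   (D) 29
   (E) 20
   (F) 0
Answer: E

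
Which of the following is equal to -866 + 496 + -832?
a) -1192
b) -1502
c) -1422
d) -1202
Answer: d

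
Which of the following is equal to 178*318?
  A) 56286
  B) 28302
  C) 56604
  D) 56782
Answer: C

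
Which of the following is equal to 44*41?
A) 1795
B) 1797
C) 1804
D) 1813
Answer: C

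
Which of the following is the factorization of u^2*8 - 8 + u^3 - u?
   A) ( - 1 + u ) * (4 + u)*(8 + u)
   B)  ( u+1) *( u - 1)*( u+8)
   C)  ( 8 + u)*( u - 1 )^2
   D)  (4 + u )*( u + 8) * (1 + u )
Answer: B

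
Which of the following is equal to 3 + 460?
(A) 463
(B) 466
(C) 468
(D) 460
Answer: A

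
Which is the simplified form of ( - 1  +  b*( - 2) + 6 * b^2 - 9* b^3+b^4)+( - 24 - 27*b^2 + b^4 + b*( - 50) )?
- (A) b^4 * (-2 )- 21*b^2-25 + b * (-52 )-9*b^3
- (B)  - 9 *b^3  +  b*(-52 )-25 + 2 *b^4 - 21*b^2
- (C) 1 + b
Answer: B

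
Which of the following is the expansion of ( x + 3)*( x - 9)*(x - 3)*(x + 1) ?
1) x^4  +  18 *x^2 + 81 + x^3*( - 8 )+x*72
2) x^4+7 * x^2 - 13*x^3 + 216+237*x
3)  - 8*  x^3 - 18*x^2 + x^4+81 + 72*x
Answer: 3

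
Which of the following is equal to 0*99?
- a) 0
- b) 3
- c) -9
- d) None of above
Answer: a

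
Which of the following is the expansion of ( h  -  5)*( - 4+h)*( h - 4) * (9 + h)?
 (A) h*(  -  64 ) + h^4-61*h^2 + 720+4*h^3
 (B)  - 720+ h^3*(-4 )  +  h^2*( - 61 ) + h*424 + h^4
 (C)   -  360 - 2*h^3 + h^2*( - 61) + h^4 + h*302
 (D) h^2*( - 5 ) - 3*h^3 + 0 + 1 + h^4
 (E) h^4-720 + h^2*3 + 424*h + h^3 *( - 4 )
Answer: B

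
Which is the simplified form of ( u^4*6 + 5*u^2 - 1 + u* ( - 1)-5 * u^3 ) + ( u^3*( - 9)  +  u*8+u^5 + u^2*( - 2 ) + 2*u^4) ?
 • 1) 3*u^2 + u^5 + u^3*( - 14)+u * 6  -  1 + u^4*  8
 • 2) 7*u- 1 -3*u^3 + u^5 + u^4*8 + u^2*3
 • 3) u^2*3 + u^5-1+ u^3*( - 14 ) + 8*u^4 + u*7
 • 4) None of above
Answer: 3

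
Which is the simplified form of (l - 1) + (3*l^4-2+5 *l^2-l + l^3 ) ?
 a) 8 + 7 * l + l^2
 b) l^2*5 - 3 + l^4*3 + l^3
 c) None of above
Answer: b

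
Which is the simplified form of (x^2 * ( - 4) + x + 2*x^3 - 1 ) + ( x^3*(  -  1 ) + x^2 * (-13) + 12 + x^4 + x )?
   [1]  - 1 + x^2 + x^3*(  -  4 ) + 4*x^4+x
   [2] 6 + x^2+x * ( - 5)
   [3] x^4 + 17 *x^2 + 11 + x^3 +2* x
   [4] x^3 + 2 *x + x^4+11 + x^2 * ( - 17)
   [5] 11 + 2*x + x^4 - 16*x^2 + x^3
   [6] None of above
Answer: 4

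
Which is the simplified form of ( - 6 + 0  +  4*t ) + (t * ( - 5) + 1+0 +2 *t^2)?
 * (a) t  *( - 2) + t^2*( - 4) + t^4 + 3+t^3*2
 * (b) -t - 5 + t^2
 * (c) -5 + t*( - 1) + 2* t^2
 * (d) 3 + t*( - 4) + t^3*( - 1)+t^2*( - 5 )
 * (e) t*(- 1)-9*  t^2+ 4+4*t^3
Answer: c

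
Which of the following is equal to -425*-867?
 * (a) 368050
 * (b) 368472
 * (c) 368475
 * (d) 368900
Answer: c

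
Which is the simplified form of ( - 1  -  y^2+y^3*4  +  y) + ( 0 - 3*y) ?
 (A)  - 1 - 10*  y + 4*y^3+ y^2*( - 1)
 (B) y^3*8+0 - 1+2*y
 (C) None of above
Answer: C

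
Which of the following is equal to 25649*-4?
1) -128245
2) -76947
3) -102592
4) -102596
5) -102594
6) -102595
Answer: 4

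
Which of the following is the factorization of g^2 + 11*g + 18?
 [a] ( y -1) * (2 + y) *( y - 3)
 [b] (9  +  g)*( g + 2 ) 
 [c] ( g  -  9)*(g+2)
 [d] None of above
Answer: b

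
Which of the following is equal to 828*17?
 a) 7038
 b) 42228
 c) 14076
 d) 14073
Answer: c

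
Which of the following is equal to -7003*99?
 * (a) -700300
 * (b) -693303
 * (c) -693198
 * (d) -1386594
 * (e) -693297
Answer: e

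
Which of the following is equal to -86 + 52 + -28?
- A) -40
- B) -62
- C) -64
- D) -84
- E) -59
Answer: B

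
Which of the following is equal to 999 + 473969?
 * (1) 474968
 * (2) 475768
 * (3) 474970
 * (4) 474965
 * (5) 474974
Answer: 1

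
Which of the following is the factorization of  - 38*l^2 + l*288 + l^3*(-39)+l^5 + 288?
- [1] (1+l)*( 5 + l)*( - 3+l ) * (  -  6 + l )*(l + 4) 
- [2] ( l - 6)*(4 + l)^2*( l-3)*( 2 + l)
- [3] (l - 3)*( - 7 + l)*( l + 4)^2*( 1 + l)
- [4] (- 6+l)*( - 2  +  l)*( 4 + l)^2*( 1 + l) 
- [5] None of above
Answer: 5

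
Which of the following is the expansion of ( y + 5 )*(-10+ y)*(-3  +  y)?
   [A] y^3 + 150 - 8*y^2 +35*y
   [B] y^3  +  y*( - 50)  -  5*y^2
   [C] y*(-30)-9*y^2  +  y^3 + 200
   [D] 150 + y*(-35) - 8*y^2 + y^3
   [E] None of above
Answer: D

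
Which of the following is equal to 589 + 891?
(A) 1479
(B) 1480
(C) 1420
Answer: B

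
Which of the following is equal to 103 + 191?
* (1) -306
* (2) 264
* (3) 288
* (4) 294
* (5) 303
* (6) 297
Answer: 4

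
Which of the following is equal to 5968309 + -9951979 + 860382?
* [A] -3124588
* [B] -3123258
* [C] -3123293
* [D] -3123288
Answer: D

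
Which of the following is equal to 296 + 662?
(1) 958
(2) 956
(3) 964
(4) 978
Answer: 1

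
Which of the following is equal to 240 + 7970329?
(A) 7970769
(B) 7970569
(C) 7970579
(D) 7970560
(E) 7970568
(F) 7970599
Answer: B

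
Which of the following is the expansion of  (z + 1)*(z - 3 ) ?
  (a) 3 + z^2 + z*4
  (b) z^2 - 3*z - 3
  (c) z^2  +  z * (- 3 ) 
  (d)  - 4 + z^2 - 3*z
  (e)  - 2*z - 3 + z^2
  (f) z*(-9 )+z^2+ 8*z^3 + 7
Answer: e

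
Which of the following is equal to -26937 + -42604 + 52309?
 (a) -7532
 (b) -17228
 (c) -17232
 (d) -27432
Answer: c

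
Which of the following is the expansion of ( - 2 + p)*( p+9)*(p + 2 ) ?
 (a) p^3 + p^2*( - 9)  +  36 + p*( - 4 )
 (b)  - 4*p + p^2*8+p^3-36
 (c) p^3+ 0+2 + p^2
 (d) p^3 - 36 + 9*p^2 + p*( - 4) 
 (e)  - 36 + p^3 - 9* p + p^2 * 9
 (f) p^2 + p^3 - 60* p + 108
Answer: d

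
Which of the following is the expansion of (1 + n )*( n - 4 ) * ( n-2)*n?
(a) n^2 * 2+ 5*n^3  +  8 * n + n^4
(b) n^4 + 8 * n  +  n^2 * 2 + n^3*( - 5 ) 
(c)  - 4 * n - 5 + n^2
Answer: b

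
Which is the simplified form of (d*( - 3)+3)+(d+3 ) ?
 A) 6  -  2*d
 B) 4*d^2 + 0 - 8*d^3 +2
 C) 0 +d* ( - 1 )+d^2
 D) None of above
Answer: A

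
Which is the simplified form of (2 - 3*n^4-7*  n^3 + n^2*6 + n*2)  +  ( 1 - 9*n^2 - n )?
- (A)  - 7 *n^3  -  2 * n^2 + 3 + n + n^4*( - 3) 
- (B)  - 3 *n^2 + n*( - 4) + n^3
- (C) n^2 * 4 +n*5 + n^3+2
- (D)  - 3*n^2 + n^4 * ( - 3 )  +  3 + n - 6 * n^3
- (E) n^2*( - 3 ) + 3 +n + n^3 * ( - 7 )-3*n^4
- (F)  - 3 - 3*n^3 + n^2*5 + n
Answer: E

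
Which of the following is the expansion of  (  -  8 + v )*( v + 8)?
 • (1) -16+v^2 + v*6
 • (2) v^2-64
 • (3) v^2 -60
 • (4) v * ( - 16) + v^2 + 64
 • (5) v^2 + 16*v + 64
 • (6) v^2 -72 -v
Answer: 2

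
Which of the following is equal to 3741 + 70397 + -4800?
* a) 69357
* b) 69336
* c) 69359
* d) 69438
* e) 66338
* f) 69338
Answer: f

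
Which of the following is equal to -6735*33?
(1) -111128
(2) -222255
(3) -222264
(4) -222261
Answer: 2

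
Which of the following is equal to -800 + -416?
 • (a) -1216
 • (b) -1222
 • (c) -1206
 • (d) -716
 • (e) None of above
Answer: a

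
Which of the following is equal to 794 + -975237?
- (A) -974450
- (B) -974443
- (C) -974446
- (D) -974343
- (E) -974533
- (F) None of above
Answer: B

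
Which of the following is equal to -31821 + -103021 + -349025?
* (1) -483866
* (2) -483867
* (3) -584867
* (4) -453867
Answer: 2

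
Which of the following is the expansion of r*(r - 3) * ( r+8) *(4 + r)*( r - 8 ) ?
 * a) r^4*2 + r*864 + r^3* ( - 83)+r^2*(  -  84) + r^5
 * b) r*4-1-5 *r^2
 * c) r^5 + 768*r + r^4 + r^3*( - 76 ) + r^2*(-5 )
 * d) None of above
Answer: d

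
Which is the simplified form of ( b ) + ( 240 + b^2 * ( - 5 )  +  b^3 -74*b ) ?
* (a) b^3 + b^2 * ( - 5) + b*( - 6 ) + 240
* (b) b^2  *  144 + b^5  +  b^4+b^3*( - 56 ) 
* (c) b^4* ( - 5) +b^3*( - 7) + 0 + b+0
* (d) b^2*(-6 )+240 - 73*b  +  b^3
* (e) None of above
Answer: e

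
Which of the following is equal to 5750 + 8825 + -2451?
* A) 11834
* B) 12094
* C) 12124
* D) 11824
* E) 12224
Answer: C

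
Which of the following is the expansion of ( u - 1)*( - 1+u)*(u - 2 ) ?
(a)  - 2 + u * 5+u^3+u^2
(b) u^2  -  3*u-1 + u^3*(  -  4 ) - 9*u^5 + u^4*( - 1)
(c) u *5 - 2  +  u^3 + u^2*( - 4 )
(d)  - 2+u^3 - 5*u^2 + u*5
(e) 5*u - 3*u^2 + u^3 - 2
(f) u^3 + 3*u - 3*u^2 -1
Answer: c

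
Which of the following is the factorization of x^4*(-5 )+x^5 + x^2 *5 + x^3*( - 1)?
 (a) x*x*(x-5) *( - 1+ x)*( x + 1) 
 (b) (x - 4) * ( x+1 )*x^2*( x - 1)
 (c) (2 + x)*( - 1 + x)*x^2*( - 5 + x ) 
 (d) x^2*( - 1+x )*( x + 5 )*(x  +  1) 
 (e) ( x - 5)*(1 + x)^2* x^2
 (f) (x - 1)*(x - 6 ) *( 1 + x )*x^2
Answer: a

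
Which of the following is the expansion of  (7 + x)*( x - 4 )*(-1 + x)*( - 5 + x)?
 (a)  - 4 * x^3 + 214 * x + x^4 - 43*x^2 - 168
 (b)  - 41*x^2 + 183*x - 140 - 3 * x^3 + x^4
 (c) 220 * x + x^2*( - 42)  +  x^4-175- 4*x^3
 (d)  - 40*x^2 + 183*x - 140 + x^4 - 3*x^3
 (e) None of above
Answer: b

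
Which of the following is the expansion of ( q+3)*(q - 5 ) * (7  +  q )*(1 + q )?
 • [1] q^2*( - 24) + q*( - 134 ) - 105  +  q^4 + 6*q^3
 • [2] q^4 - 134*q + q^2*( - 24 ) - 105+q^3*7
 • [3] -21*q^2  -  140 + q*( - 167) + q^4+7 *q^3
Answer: 1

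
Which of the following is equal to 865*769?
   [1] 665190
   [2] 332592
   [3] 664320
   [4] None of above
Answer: 4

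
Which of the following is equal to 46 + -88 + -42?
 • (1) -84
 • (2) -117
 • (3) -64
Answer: 1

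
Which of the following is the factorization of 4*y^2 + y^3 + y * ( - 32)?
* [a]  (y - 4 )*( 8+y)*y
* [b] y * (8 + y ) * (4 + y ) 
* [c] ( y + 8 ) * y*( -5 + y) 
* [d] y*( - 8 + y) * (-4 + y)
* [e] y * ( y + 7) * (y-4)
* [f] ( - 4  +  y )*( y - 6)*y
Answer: a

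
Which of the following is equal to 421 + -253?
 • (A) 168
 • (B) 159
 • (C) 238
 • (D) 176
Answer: A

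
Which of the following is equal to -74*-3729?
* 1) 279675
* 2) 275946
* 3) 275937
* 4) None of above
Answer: 2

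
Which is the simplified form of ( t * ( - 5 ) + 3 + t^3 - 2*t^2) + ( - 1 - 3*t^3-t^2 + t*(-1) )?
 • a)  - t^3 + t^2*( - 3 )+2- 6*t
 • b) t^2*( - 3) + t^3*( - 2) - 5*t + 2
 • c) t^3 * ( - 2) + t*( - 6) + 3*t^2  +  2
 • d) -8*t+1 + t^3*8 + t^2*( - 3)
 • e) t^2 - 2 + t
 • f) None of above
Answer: f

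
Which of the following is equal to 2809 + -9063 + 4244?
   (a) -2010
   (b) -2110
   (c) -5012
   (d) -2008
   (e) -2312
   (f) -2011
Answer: a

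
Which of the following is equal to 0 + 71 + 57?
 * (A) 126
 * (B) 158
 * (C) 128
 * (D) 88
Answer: C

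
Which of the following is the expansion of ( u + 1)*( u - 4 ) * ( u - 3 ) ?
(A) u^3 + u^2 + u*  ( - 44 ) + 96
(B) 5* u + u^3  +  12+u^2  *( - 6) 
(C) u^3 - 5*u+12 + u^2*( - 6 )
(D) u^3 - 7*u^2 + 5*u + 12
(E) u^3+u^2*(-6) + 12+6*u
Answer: B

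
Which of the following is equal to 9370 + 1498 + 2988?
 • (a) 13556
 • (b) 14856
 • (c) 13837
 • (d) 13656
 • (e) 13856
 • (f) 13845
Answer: e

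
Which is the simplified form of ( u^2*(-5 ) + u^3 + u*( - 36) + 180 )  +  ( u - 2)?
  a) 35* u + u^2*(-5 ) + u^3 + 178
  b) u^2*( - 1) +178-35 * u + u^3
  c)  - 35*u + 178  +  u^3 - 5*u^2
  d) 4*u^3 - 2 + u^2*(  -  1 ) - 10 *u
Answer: c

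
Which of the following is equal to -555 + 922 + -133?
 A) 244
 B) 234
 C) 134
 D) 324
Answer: B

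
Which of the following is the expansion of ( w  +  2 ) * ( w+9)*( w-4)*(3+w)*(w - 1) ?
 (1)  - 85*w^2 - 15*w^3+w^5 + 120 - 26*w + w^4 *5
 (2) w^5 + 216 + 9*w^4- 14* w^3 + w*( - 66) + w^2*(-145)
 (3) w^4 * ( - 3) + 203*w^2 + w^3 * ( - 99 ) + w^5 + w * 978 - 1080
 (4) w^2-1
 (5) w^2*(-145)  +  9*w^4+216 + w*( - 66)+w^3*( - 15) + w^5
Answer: 5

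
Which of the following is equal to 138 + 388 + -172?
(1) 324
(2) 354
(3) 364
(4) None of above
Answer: 2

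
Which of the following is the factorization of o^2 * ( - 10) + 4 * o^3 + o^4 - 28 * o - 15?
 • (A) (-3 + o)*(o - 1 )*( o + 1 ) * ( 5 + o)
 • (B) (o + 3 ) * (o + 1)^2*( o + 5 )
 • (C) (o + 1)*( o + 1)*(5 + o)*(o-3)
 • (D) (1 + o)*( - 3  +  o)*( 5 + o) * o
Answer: C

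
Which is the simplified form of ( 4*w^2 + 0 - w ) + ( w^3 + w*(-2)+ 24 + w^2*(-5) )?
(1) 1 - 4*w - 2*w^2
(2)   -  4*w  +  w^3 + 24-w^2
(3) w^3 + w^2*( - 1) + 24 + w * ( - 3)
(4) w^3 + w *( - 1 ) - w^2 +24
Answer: 3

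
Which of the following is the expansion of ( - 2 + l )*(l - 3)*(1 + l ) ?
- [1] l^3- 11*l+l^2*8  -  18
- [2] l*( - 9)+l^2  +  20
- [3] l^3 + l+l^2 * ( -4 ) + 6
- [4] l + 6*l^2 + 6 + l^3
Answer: 3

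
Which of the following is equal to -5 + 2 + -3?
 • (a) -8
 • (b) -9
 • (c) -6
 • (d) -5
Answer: c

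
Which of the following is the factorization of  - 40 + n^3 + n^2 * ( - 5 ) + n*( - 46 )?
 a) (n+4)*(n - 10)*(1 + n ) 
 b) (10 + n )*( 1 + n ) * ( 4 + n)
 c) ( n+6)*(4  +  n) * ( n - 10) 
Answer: a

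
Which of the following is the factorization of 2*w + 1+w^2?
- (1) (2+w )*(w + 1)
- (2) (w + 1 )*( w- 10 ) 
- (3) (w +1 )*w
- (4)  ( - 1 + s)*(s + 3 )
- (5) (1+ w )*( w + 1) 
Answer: 5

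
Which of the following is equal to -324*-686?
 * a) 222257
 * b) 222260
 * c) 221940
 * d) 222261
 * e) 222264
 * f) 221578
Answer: e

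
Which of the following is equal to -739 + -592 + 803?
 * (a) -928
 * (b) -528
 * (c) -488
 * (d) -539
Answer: b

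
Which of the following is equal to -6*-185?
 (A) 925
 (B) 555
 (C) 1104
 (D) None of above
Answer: D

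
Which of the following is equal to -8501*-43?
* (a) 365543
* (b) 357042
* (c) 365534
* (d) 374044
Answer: a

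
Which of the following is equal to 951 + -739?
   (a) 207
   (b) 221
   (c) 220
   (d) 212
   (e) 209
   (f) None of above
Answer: d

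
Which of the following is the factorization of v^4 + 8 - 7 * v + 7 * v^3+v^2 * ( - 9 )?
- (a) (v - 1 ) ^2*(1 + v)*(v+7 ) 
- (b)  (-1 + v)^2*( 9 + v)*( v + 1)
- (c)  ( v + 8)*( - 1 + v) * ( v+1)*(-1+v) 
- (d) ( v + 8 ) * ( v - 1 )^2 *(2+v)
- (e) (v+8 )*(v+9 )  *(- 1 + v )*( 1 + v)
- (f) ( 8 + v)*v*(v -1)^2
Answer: c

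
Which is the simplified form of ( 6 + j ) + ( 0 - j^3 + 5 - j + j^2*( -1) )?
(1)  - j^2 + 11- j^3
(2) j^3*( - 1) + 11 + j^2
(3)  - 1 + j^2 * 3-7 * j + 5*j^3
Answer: 1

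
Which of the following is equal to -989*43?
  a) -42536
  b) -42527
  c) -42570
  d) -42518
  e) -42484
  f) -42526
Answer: b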